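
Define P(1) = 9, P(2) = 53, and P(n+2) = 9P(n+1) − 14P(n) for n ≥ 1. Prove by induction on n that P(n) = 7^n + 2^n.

Base cases: P(1) = 9 and 7^1 + 2^1 = 9; P(2) = 53 and 7^2 + 2^2 = 53.
Assume P(j) = 7^j + 2^j for all 1 ≤ j ≤ r, where r ≥ 2.
Then P(r+1) = 9P(r) − 14P(r−1) = 9·(7^r + 2^r) − 14·(7^{r−1} + 2^{r−1}) = (9·7 − 14)7^{r−1} + (9·2 − 14)2^{r−1} = 49·7^{r−1} + 4·2^{r−1} = 7^{r+1} + 2^{r+1}.
So the formula holds for r+1, and by strong induction P(n) = 7^n + 2^n for all n ≥ 1.

P(n) = 7^n + 2^n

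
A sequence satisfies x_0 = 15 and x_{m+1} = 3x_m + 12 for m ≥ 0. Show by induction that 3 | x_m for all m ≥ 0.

Base case: x_0 = 15 = 3·5, so 3 | x_0.
Assume 3 | x_r, so x_r = 3t for some integer t.
Then x_{r+1} = 3x_r + 12 = 3·(3t) + 12 = 3(3t + 4), so 3 | x_{r+1}.
So the property holds for r+1, and by induction 3 | x_m for all m ≥ 0.

3 | x_m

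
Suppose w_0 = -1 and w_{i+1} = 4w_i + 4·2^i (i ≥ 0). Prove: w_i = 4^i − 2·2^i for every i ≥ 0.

Base case: w_0 = -1, and 4^0 − 2·2^0 = 1 − 2 = -1.
Assume w_j = 4^j − 2·2^j for some j ≥ 0.
Then w_{j+1} = 4w_j + 4·2^j = 4·(4^j − 2·2^j) + 4·2^j = 4^{j+1} − 8·2^j + 4·2^j = 4^{j+1} − 4·2^j = 4^{j+1} − 2·2^{j+1}.
By induction, w_i = 4^i − 2·2^i for all i ≥ 0.

w_i = 4^i − 2·2^i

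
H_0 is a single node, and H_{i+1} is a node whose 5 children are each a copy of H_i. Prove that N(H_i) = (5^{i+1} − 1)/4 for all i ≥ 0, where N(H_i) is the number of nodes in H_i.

Base case: N(H_0) = 1, and (5^{0+1} − 1)/4 = 1.
Assume N(H_r) = (5^{r+1} − 1)/4.
Then N(H_{r+1}) = 1 + 5N(H_r) = 1 + 5·(5^{r+1} − 1)/4 = 1 + (5^{r+2} − 5)/4 = (4 + 5^{r+2} − 5)/4 = (5^{r+2} − 1)/4.
This completes the inductive step, so N(H_i) = (5^{i+1} − 1)/4 for all i ≥ 0.

N(H_i) = (5^{i+1} − 1)/4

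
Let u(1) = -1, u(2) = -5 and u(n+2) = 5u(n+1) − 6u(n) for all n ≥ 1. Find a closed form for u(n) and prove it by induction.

Claim: u(n) = 2^n − 3^n.

Base cases: u(1) = -1 and 2^1 − 3^1 = -1; u(2) = -5 and 2^2 − 3^2 = -5.
Assume u(i) = 2^i − 3^i for all 1 ≤ i ≤ j, where j ≥ 2.
Then u(j+1) = 5u(j) − 6u(j−1) = 5·(2^j − 3^j) − 6·(2^{j−1} − 3^{j−1}) = (5·2 − 6)2^{j−1} − (5·3 − 6)3^{j−1} = 4·2^{j−1} − 9·3^{j−1} = 2^{j+1} − 3^{j+1}.
So the formula holds for j+1, and by strong induction u(n) = 2^n − 3^n for all n ≥ 1.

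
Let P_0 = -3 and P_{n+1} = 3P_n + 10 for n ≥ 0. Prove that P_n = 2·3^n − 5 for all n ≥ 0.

Base case: P_0 = -3, and 2·3^0 − 5 = 2 − 5 = -3.
Assume P_m = 2·3^m − 5 for some m ≥ 0.
Then P_{m+1} = 3P_m + 10 = 3·(2·3^m − 5) + 10 = 6·3^m − 15 + 10 = 2·3^{m+1} − 5.
This completes the inductive step, so P_n = 2·3^n − 5 for all n ≥ 0.

P_n = 2·3^n − 5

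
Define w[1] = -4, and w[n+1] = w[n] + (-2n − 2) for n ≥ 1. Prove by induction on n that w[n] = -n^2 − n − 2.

Base case: w[1] = -4, and -1^2 − 1 − 2 = -4.
Assume w[r] = -r^2 − r − 2.
Then w[r+1] = w[r] + (-2r − 2) = (-r^2 − r − 2) + (-2r − 2) = -r^2 − 3r − 4,
and -(r+1)^2 − (r+1) − 2 = -r^2 − 3r − 4.
This completes the inductive step, so w[n] = -n^2 − n − 2 for all n ≥ 1.

w[n] = -n^2 − n − 2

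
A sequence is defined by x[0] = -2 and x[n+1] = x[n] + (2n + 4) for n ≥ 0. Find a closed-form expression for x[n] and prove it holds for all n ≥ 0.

Claim: x[n] = n^2 + 3n − 2.

Base case: x[0] = -2, and 0^2 + 3·0 − 2 = -2.
Assume x[r] = r^2 + 3r − 2.
Then x[r+1] = x[r] + (2r + 4) = (r^2 + 3r − 2) + (2r + 4) = r^2 + 5r + 2,
and (r+1)^2 + 3·(r+1) − 2 = r^2 + 5r + 2.
This completes the inductive step, so x[n] = n^2 + 3n − 2 for all n ≥ 0.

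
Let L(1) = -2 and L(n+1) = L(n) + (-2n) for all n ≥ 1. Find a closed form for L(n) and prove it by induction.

Claim: L(n) = -n^2 + n − 2.

Base case: L(1) = -2, and -1^2 + 1 − 2 = -2.
Assume L(m) = -m^2 + m − 2.
Then L(m+1) = L(m) + (-2m) = (-m^2 + m − 2) + (-2m) = -m^2 − m − 2,
and -(m+1)^2 + (m+1) − 2 = -m^2 − m − 2.
By induction, L(n) = -n^2 + n − 2 for all n ≥ 1.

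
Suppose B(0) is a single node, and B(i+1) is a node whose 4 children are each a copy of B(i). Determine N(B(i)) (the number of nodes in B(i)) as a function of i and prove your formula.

Claim: N(B(i)) = (4^{i+1} − 1)/3.

Base case: N(B(0)) = 1, and (4^{0+1} − 1)/3 = 1.
Assume N(B(k)) = (4^{k+1} − 1)/3.
Then N(B(k+1)) = 1 + 4N(B(k)) = 1 + 4·(4^{k+1} − 1)/3 = 1 + (4^{k+2} − 4)/3 = (3 + 4^{k+2} − 4)/3 = (4^{k+2} − 1)/3.
This completes the inductive step, so N(B(i)) = (4^{i+1} − 1)/3 for all i ≥ 0.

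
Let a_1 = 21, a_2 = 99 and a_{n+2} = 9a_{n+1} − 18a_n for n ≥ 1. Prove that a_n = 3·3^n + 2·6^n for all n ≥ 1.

Base cases: a_1 = 21 and 3·3^1 + 2·6^1 = 21; a_2 = 99 and 3·3^2 + 2·6^2 = 99.
Assume a_j = 3·3^j + 2·6^j for all 1 ≤ j ≤ m, where m ≥ 2.
Then a_{m+1} = 9a_m − 18a_{m−1} = 9·(3·3^m + 2·6^m) − 18·(3·3^{m−1} + 2·6^{m−1}) = 3·(9·3 − 18)3^{m−1} + 2·(9·6 − 18)6^{m−1} = 27·3^{m−1} + 72·6^{m−1} = 3·3^{m+1} + 2·6^{m+1}.
This completes the inductive step, so a_n = 3·3^n + 2·6^n for all n ≥ 1.

a_n = 3·3^n + 2·6^n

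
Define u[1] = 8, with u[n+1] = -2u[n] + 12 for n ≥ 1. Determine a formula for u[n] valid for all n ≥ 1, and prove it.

Claim: u[n] = -2·(-2)^n + 4.

Base case: u[1] = 8, and -2·(-2)^1 + 4 = 4 + 4 = 8.
Assume u[k] = -2·(-2)^k + 4 for some k ≥ 1.
Then u[k+1] = -2u[k] + 12 = -2·(-2·(-2)^k + 4) + 12 = 4·(-2)^k − 8 + 12 = -2·(-2)^{k+1} + 4.
This completes the inductive step, so u[n] = -2·(-2)^n + 4 for all n ≥ 1.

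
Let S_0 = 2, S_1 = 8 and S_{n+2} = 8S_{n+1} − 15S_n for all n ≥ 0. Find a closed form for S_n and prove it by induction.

Claim: S_n = 5^n + 3^n.

Base cases: S_0 = 2 and 5^0 + 3^0 = 2; S_1 = 8 and 5^1 + 3^1 = 8.
Assume S_j = 5^j + 3^j for all 0 ≤ j ≤ m, where m ≥ 1.
Then S_{m+1} = 8S_m − 15S_{m−1} = 8·(5^m + 3^m) − 15·(5^{m−1} + 3^{m−1}) = (8·5 − 15)5^{m−1} + (8·3 − 15)3^{m−1} = 25·5^{m−1} + 9·3^{m−1} = 5^{m+1} + 3^{m+1}.
Hence S_n = 5^n + 3^n for every n ≥ 0, by strong induction.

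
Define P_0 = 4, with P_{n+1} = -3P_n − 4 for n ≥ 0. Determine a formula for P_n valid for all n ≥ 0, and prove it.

Claim: P_n = 5·(-3)^n − 1.

Base case: P_0 = 4, and 5·(-3)^0 − 1 = 5 − 1 = 4.
Assume P_k = 5·(-3)^k − 1 for some k ≥ 0.
Then P_{k+1} = -3P_k − 4 = -3·(5·(-3)^k − 1) − 4 = -15·(-3)^k + 3 − 4 = 5·(-3)^{k+1} − 1.
Hence P_n = 5·(-3)^n − 1 for every n ≥ 0, by induction.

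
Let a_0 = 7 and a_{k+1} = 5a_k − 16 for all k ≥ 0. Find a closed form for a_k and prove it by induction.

Claim: a_k = 3·5^k + 4.

Base case: a_0 = 7, and 3·5^0 + 4 = 3 + 4 = 7.
Assume a_r = 3·5^r + 4 for some r ≥ 0.
Then a_{r+1} = 5a_r − 16 = 5·(3·5^r + 4) − 16 = 15·5^r + 20 − 16 = 3·5^{r+1} + 4.
This completes the inductive step, so a_k = 3·5^k + 4 for all k ≥ 0.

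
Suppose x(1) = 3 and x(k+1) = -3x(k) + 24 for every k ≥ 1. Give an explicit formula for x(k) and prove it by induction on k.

Claim: x(k) = (-3)^k + 6.

Base case: x(1) = 3, and (-3)^1 + 6 = -3 + 6 = 3.
Assume x(m) = (-3)^m + 6 for some m ≥ 1.
Then x(m+1) = -3x(m) + 24 = -3·((-3)^m + 6) + 24 = -3·(-3)^m − 18 + 24 = (-3)^{m+1} + 6.
This completes the inductive step, so x(k) = (-3)^k + 6 for all k ≥ 1.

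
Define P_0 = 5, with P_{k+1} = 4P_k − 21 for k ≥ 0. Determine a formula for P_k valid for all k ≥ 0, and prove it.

Claim: P_k = -2·4^k + 7.

Base case: P_0 = 5, and -2·4^0 + 7 = -2 + 7 = 5.
Assume P_r = -2·4^r + 7 for some r ≥ 0.
Then P_{r+1} = 4P_r − 21 = 4·(-2·4^r + 7) − 21 = -8·4^r + 28 − 21 = -2·4^{r+1} + 7.
So the formula holds for r+1, and by induction P_k = -2·4^k + 7 for all k ≥ 0.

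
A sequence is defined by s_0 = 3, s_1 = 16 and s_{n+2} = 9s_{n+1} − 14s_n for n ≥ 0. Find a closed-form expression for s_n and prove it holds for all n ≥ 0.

Claim: s_n = 2·7^n + 2^n.

Base cases: s_0 = 3 and 2·7^0 + 2^0 = 3; s_1 = 16 and 2·7^1 + 2^1 = 16.
Assume s_j = 2·7^j + 2^j for all 0 ≤ j ≤ k, where k ≥ 1.
Then s_{k+1} = 9s_k − 14s_{k−1} = 9·(2·7^k + 2^k) − 14·(2·7^{k−1} + 2^{k−1}) = 2·(9·7 − 14)7^{k−1} + (9·2 − 14)2^{k−1} = 98·7^{k−1} + 4·2^{k−1} = 2·7^{k+1} + 2^{k+1}.
By strong induction, s_n = 2·7^n + 2^n for all n ≥ 0.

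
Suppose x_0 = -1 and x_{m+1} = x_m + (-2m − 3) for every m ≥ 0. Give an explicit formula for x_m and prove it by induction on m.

Claim: x_m = -m^2 − 2m − 1.

Base case: x_0 = -1, and -0^2 − 2·0 − 1 = -1.
Assume x_k = -k^2 − 2k − 1.
Then x_{k+1} = x_k + (-2k − 3) = (-k^2 − 2k − 1) + (-2k − 3) = -k^2 − 4k − 4,
and -(k+1)^2 − 2·(k+1) − 1 = -k^2 − 4k − 4.
This completes the inductive step, so x_m = -m^2 − 2m − 1 for all m ≥ 0.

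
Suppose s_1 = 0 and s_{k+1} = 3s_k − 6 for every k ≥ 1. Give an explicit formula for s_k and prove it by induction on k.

Claim: s_k = -3^k + 3.

Base case: s_1 = 0, and -3^1 + 3 = -3 + 3 = 0.
Assume s_j = -3^j + 3 for some j ≥ 1.
Then s_{j+1} = 3s_j − 6 = 3·(-3^j + 3) − 6 = -3^{j+1} + 9 − 6 = -3^{j+1} + 3.
So the formula holds for j+1, and by induction s_k = -3^k + 3 for all k ≥ 1.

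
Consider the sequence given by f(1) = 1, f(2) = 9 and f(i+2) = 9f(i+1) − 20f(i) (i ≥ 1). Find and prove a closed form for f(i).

Claim: f(i) = 5^i − 4^i.

Base cases: f(1) = 1 and 5^1 − 4^1 = 1; f(2) = 9 and 5^2 − 4^2 = 9.
Assume f(j) = 5^j − 4^j for all 1 ≤ j ≤ m, where m ≥ 2.
Then f(m+1) = 9f(m) − 20f(m−1) = 9·(5^m − 4^m) − 20·(5^{m−1} − 4^{m−1}) = (9·5 − 20)5^{m−1} − (9·4 − 20)4^{m−1} = 25·5^{m−1} − 16·4^{m−1} = 5^{m+1} − 4^{m+1}.
Hence f(i) = 5^i − 4^i for every i ≥ 1, by strong induction.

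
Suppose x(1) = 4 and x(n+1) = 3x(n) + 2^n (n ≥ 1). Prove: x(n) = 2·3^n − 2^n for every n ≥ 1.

Base case: x(1) = 4, and 2·3^1 − 2^1 = 6 − 2 = 4.
Assume x(m) = 2·3^m − 2^m for some m ≥ 1.
Then x(m+1) = 3x(m) + 2^m = 3·(2·3^m − 2^m) + 2^m = 2·3^{m+1} − 3·2^m + 2^m = 2·3^{m+1} − 2·2^m = 2·3^{m+1} − 2^{m+1}.
This completes the inductive step, so x(n) = 2·3^n − 2^n for all n ≥ 1.

x(n) = 2·3^n − 2^n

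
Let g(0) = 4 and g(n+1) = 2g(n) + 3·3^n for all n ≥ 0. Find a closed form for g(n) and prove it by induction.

Claim: g(n) = 2^n + 3·3^n.

Base case: g(0) = 4, and 2^0 + 3·3^0 = 1 + 3 = 4.
Assume g(r) = 2^r + 3·3^r for some r ≥ 0.
Then g(r+1) = 2g(r) + 3·3^r = 2·(2^r + 3·3^r) + 3·3^r = 2^{r+1} + 6·3^r + 3·3^r = 2^{r+1} + 9·3^r = 2^{r+1} + 3·3^{r+1}.
By induction, g(n) = 2^n + 3·3^n for all n ≥ 0.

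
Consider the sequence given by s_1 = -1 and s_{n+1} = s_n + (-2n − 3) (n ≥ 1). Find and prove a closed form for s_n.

Claim: s_n = -n^2 − 2n + 2.

Base case: s_1 = -1, and -1^2 − 2·1 + 2 = -1.
Assume s_r = -r^2 − 2r + 2.
Then s_{r+1} = s_r + (-2r − 3) = (-r^2 − 2r + 2) + (-2r − 3) = -r^2 − 4r − 1,
and -(r+1)^2 − 2·(r+1) + 2 = -r^2 − 4r − 1.
By induction, s_n = -n^2 − 2n + 2 for all n ≥ 1.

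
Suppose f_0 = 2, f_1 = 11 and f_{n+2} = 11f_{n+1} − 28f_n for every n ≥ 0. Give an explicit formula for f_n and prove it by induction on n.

Claim: f_n = 4^n + 7^n.

Base cases: f_0 = 2 and 4^0 + 7^0 = 2; f_1 = 11 and 4^1 + 7^1 = 11.
Assume f_j = 4^j + 7^j for all 0 ≤ j ≤ r, where r ≥ 1.
Then f_{r+1} = 11f_r − 28f_{r−1} = 11·(4^r + 7^r) − 28·(4^{r−1} + 7^{r−1}) = (11·4 − 28)4^{r−1} + (11·7 − 28)7^{r−1} = 16·4^{r−1} + 49·7^{r−1} = 4^{r+1} + 7^{r+1}.
By strong induction, f_n = 4^n + 7^n for all n ≥ 0.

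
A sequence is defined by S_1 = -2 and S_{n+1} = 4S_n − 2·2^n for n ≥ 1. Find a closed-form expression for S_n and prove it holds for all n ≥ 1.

Claim: S_n = -4^n + 2^n.

Base case: S_1 = -2, and -4^1 + 2^1 = -4 + 2 = -2.
Assume S_k = -4^k + 2^k for some k ≥ 1.
Then S_{k+1} = 4S_k − 2·2^k = 4·(-4^k + 2^k) − 2·2^k = -4^{k+1} + 4·2^k − 2·2^k = -4^{k+1} + 2·2^k = -4^{k+1} + 2^{k+1}.
Hence S_n = -4^n + 2^n for every n ≥ 1, by induction.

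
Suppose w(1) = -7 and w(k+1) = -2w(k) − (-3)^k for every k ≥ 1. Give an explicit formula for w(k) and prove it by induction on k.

Claim: w(k) = 2·(-2)^k + (-3)^k.

Base case: w(1) = -7, and 2·(-2)^1 + (-3)^1 = -4 − 3 = -7.
Assume w(r) = 2·(-2)^r + (-3)^r for some r ≥ 1.
Then w(r+1) = -2w(r) − (-3)^r = -2·(2·(-2)^r + (-3)^r) − (-3)^r = 2·(-2)^{r+1} − 2·(-3)^r − (-3)^r = 2·(-2)^{r+1} − 3·(-3)^r = 2·(-2)^{r+1} + (-3)^{r+1}.
So the formula holds for r+1, and by induction w(k) = 2·(-2)^k + (-3)^k for all k ≥ 1.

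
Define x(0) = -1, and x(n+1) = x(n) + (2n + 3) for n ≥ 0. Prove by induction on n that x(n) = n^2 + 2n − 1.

Base case: x(0) = -1, and 0^2 + 2·0 − 1 = -1.
Assume x(m) = m^2 + 2m − 1.
Then x(m+1) = x(m) + (2m + 3) = (m^2 + 2m − 1) + (2m + 3) = m^2 + 4m + 2,
and (m+1)^2 + 2·(m+1) − 1 = m^2 + 4m + 2.
By induction, x(n) = n^2 + 2n − 1 for all n ≥ 0.

x(n) = n^2 + 2n − 1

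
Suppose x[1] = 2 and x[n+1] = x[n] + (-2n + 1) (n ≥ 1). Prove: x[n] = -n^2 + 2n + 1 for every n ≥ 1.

Base case: x[1] = 2, and -1^2 + 2·1 + 1 = 2.
Assume x[k] = -k^2 + 2k + 1.
Then x[k+1] = x[k] + (-2k + 1) = (-k^2 + 2k + 1) + (-2k + 1) = -k^2 + 2,
and -(k+1)^2 + 2·(k+1) + 1 = -k^2 + 2.
Hence x[n] = -n^2 + 2n + 1 for every n ≥ 1, by induction.

x[n] = -n^2 + 2n + 1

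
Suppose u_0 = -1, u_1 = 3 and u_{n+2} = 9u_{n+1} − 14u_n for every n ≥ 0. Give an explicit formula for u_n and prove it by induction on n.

Claim: u_n = 7^n − 2·2^n.

Base cases: u_0 = -1 and 7^0 − 2·2^0 = -1; u_1 = 3 and 7^1 − 2·2^1 = 3.
Assume u_i = 7^i − 2·2^i for all 0 ≤ i ≤ j, where j ≥ 1.
Then u_{j+1} = 9u_j − 14u_{j−1} = 9·(7^j − 2·2^j) − 14·(7^{j−1} − 2·2^{j−1}) = (9·7 − 14)7^{j−1} − 2·(9·2 − 14)2^{j−1} = 49·7^{j−1} − 8·2^{j−1} = 7^{j+1} − 2·2^{j+1}.
By strong induction, u_n = 7^n − 2·2^n for all n ≥ 0.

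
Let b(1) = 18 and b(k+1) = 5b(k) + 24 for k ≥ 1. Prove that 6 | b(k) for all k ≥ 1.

Base case: b(1) = 18 = 6·3, so 6 | b(1).
Assume 6 | b(r), so b(r) = 6t for some integer t.
Then b(r+1) = 5b(r) + 24 = 5·(6t) + 24 = 6(5t + 4), so 6 | b(r+1).
Hence 6 | b(k) for every k ≥ 1, by induction.

6 | b(k)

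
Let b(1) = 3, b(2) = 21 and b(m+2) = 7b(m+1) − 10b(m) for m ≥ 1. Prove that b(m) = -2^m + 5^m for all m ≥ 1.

Base cases: b(1) = 3 and -2^1 + 5^1 = 3; b(2) = 21 and -2^2 + 5^2 = 21.
Assume b(j) = -2^j + 5^j for all 1 ≤ j ≤ r, where r ≥ 2.
Then b(r+1) = 7b(r) − 10b(r−1) = 7·(-2^r + 5^r) − 10·(-2^{r−1} + 5^{r−1}) = -(7·2 − 10)2^{r−1} + (7·5 − 10)5^{r−1} = -4·2^{r−1} + 25·5^{r−1} = -2^{r+1} + 5^{r+1}.
So the formula holds for r+1, and by strong induction b(m) = -2^m + 5^m for all m ≥ 1.

b(m) = -2^m + 5^m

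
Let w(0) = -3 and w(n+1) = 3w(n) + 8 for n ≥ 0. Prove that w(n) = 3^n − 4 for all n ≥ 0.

Base case: w(0) = -3, and 3^0 − 4 = 1 − 4 = -3.
Assume w(k) = 3^k − 4 for some k ≥ 0.
Then w(k+1) = 3w(k) + 8 = 3·(3^k − 4) + 8 = 3^{k+1} − 12 + 8 = 3^{k+1} − 4.
This completes the inductive step, so w(n) = 3^n − 4 for all n ≥ 0.

w(n) = 3^n − 4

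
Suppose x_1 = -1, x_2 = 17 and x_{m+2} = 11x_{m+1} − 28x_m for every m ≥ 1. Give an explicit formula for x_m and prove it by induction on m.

Claim: x_m = 7^m − 2·4^m.

Base cases: x_1 = -1 and 7^1 − 2·4^1 = -1; x_2 = 17 and 7^2 − 2·4^2 = 17.
Assume x_j = 7^j − 2·4^j for all 1 ≤ j ≤ k, where k ≥ 2.
Then x_{k+1} = 11x_k − 28x_{k−1} = 11·(7^k − 2·4^k) − 28·(7^{k−1} − 2·4^{k−1}) = (11·7 − 28)7^{k−1} − 2·(11·4 − 28)4^{k−1} = 49·7^{k−1} − 32·4^{k−1} = 7^{k+1} − 2·4^{k+1}.
Hence x_m = 7^m − 2·4^m for every m ≥ 1, by strong induction.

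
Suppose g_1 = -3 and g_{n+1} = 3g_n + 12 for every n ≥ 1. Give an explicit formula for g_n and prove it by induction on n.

Claim: g_n = 3^n − 6.

Base case: g_1 = -3, and 3^1 − 6 = 3 − 6 = -3.
Assume g_m = 3^m − 6 for some m ≥ 1.
Then g_{m+1} = 3g_m + 12 = 3·(3^m − 6) + 12 = 3^{m+1} − 18 + 12 = 3^{m+1} − 6.
This completes the inductive step, so g_n = 3^n − 6 for all n ≥ 1.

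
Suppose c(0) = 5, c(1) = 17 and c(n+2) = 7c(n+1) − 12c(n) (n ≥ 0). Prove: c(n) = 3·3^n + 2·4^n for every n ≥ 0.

Base cases: c(0) = 5 and 3·3^0 + 2·4^0 = 5; c(1) = 17 and 3·3^1 + 2·4^1 = 17.
Assume c(i) = 3·3^i + 2·4^i for all 0 ≤ i ≤ j, where j ≥ 1.
Then c(j+1) = 7c(j) − 12c(j−1) = 7·(3·3^j + 2·4^j) − 12·(3·3^{j−1} + 2·4^{j−1}) = 3·(7·3 − 12)3^{j−1} + 2·(7·4 − 12)4^{j−1} = 27·3^{j−1} + 32·4^{j−1} = 3·3^{j+1} + 2·4^{j+1}.
By strong induction, c(n) = 3·3^n + 2·4^n for all n ≥ 0.

c(n) = 3·3^n + 2·4^n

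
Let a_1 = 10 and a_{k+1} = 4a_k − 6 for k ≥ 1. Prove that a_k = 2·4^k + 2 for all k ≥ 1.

Base case: a_1 = 10, and 2·4^1 + 2 = 8 + 2 = 10.
Assume a_r = 2·4^r + 2 for some r ≥ 1.
Then a_{r+1} = 4a_r − 6 = 4·(2·4^r + 2) − 6 = 8·4^r + 8 − 6 = 2·4^{r+1} + 2.
So the formula holds for r+1, and by induction a_k = 2·4^k + 2 for all k ≥ 1.

a_k = 2·4^k + 2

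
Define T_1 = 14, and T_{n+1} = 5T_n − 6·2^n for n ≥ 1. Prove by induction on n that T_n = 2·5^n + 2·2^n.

Base case: T_1 = 14, and 2·5^1 + 2·2^1 = 10 + 4 = 14.
Assume T_j = 2·5^j + 2·2^j for some j ≥ 1.
Then T_{j+1} = 5T_j − 6·2^j = 5·(2·5^j + 2·2^j) − 6·2^j = 2·5^{j+1} + 10·2^j − 6·2^j = 2·5^{j+1} + 4·2^j = 2·5^{j+1} + 2·2^{j+1}.
So the formula holds for j+1, and by induction T_n = 2·5^n + 2·2^n for all n ≥ 1.

T_n = 2·5^n + 2·2^n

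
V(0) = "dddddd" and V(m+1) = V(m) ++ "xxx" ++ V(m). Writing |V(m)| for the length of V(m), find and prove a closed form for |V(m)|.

Claim: |V(m)| = 9·2^m − 3.

Base case: |V(0)| = 6, and 9·2^0 − 3 = 6.
Assume |V(j)| = 9·2^j − 3.
Then |V(j+1)| = |V(j)| + 3 + |V(j)| = 2|V(j)| + 3 = 2(9·2^j − 3) + 3 = 9·2^{j+1} − 6 + 3 = 9·2^{j+1} − 3.
By induction, |V(m)| = 9·2^m − 3 for all m ≥ 0.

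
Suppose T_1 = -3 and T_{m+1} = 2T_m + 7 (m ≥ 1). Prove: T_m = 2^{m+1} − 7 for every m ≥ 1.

Base case: T_1 = -3, and 2^{1+1} − 7 = 4 − 7 = -3.
Assume T_k = 2^{k+1} − 7 for some k ≥ 1.
Then T_{k+1} = 2T_k + 7 = 2·(2^{k+1} − 7) + 7 = 2^{k+2} − 14 + 7 = 2^{k+2} − 7.
So the formula holds for k+1, and by induction T_m = 2^{m+1} − 7 for all m ≥ 1.

T_m = 2^{m+1} − 7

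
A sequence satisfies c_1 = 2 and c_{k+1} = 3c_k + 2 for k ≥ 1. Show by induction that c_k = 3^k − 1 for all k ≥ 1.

Base case: c_1 = 2, and 3^1 − 1 = 3 − 1 = 2.
Assume c_j = 3^j − 1 for some j ≥ 1.
Then c_{j+1} = 3c_j + 2 = 3·(3^j − 1) + 2 = 3^{j+1} − 3 + 2 = 3^{j+1} − 1.
Hence c_k = 3^k − 1 for every k ≥ 1, by induction.

c_k = 3^k − 1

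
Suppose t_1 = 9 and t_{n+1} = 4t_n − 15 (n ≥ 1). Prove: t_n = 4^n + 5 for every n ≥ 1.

Base case: t_1 = 9, and 4^1 + 5 = 4 + 5 = 9.
Assume t_m = 4^m + 5 for some m ≥ 1.
Then t_{m+1} = 4t_m − 15 = 4·(4^m + 5) − 15 = 4^{m+1} + 20 − 15 = 4^{m+1} + 5.
This completes the inductive step, so t_n = 4^n + 5 for all n ≥ 1.

t_n = 4^n + 5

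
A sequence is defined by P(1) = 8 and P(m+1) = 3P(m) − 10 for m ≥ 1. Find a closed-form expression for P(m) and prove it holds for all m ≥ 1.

Claim: P(m) = 3^m + 5.

Base case: P(1) = 8, and 3^1 + 5 = 3 + 5 = 8.
Assume P(r) = 3^r + 5 for some r ≥ 1.
Then P(r+1) = 3P(r) − 10 = 3·(3^r + 5) − 10 = 3^{r+1} + 15 − 10 = 3^{r+1} + 5.
So the formula holds for r+1, and by induction P(m) = 3^m + 5 for all m ≥ 1.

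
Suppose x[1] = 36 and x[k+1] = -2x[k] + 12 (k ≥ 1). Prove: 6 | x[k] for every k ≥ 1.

Base case: x[1] = 36 = 6·6, so 6 | x[1].
Assume 6 | x[j], so x[j] = 6t for some integer t.
Then x[j+1] = -2x[j] + 12 = -2·(6t) + 12 = 6(-2t + 2), so 6 | x[j+1].
This completes the inductive step, so 6 | x[k] for all k ≥ 1.

6 | x[k]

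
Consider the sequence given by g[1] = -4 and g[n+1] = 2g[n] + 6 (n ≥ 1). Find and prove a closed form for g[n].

Claim: g[n] = 2^n − 6.

Base case: g[1] = -4, and 2^1 − 6 = 2 − 6 = -4.
Assume g[k] = 2^k − 6 for some k ≥ 1.
Then g[k+1] = 2g[k] + 6 = 2·(2^k − 6) + 6 = 2^{k+1} − 12 + 6 = 2^{k+1} − 6.
So the formula holds for k+1, and by induction g[n] = 2^n − 6 for all n ≥ 1.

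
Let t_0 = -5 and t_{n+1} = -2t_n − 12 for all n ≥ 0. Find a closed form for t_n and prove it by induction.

Claim: t_n = -(-2)^n − 4.

Base case: t_0 = -5, and -(-2)^0 − 4 = -1 − 4 = -5.
Assume t_k = -(-2)^k − 4 for some k ≥ 0.
Then t_{k+1} = -2t_k − 12 = -2·(-(-2)^k − 4) − 12 = 2·(-2)^k + 8 − 12 = -(-2)^{k+1} − 4.
Hence t_n = -(-2)^n − 4 for every n ≥ 0, by induction.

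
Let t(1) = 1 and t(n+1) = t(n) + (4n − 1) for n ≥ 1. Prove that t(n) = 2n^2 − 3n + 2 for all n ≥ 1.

Base case: t(1) = 1, and 2·1^2 − 3·1 + 2 = 1.
Assume t(k) = 2k^2 − 3k + 2.
Then t(k+1) = t(k) + (4k − 1) = (2k^2 − 3k + 2) + (4k − 1) = 2k^2 + k + 1,
and 2·(k+1)^2 − 3·(k+1) + 2 = 2k^2 + k + 1.
By induction, t(n) = 2n^2 − 3n + 2 for all n ≥ 1.

t(n) = 2n^2 − 3n + 2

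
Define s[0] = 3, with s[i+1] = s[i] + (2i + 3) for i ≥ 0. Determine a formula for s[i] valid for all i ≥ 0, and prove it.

Claim: s[i] = i^2 + 2i + 3.

Base case: s[0] = 3, and 0^2 + 2·0 + 3 = 3.
Assume s[m] = m^2 + 2m + 3.
Then s[m+1] = s[m] + (2m + 3) = (m^2 + 2m + 3) + (2m + 3) = m^2 + 4m + 6,
and (m+1)^2 + 2·(m+1) + 3 = m^2 + 4m + 6.
By induction, s[i] = i^2 + 2i + 3 for all i ≥ 0.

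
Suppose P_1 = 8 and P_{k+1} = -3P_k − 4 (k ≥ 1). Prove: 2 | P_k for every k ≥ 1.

Base case: P_1 = 8 = 2·4, so 2 | P_1.
Assume 2 | P_m, so P_m = 2t for some integer t.
Then P_{m+1} = -3P_m − 4 = -3·(2t) − 4 = 2(-3t − 2), so 2 | P_{m+1}.
This completes the inductive step, so 2 | P_k for all k ≥ 1.

2 | P_k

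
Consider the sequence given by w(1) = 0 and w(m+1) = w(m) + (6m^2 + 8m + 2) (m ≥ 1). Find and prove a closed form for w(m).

Claim: w(m) = 2m^3 + m^2 − m − 2.

Base case: w(1) = 0, and 2·1^3 + 1^2 − 1 − 2 = 0.
Assume w(r) = 2r^3 + r^2 − r − 2.
Then w(r+1) = w(r) + (6r^2 + 8r + 2) = (2r^3 + r^2 − r − 2) + (6r^2 + 8r + 2) = 2r^3 + 7r^2 + 7r,
and 2·(r+1)^3 + (r+1)^2 − (r+1) − 2 = 2r^3 + 7r^2 + 7r.
This completes the inductive step, so w(m) = 2m^3 + m^2 − m − 2 for all m ≥ 1.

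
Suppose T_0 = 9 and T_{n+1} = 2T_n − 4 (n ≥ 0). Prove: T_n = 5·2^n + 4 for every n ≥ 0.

Base case: T_0 = 9, and 5·2^0 + 4 = 5 + 4 = 9.
Assume T_m = 5·2^m + 4 for some m ≥ 0.
Then T_{m+1} = 2T_m − 4 = 2·(5·2^m + 4) − 4 = 10·2^m + 8 − 4 = 5·2^{m+1} + 4.
So the formula holds for m+1, and by induction T_n = 5·2^n + 4 for all n ≥ 0.

T_n = 5·2^n + 4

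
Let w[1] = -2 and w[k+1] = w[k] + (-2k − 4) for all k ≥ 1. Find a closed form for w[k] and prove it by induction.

Claim: w[k] = -k^2 − 3k + 2.

Base case: w[1] = -2, and -1^2 − 3·1 + 2 = -2.
Assume w[m] = -m^2 − 3m + 2.
Then w[m+1] = w[m] + (-2m − 4) = (-m^2 − 3m + 2) + (-2m − 4) = -m^2 − 5m − 2,
and -(m+1)^2 − 3·(m+1) + 2 = -m^2 − 5m − 2.
By induction, w[k] = -k^2 − 3k + 2 for all k ≥ 1.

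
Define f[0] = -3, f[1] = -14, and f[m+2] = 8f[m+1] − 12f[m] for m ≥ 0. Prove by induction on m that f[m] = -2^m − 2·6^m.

Base cases: f[0] = -3 and -2^0 − 2·6^0 = -3; f[1] = -14 and -2^1 − 2·6^1 = -14.
Assume f[j] = -2^j − 2·6^j for all 0 ≤ j ≤ k, where k ≥ 1.
Then f[k+1] = 8f[k] − 12f[k−1] = 8·(-2^k − 2·6^k) − 12·(-2^{k−1} − 2·6^{k−1}) = -(8·2 − 12)2^{k−1} − 2·(8·6 − 12)6^{k−1} = -4·2^{k−1} − 72·6^{k−1} = -2^{k+1} − 2·6^{k+1}.
So the formula holds for k+1, and by strong induction f[m] = -2^m − 2·6^m for all m ≥ 0.

f[m] = -2^m − 2·6^m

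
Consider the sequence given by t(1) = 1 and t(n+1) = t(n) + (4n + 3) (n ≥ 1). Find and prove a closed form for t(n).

Claim: t(n) = 2n^2 + n − 2.

Base case: t(1) = 1, and 2·1^2 + 1 − 2 = 1.
Assume t(r) = 2r^2 + r − 2.
Then t(r+1) = t(r) + (4r + 3) = (2r^2 + r − 2) + (4r + 3) = 2r^2 + 5r + 1,
and 2·(r+1)^2 + (r+1) − 2 = 2r^2 + 5r + 1.
By induction, t(n) = 2n^2 + n − 2 for all n ≥ 1.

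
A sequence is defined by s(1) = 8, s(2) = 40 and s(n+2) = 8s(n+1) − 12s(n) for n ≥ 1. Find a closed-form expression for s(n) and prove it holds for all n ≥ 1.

Claim: s(n) = 2^n + 6^n.

Base cases: s(1) = 8 and 2^1 + 6^1 = 8; s(2) = 40 and 2^2 + 6^2 = 40.
Assume s(j) = 2^j + 6^j for all 1 ≤ j ≤ k, where k ≥ 2.
Then s(k+1) = 8s(k) − 12s(k−1) = 8·(2^k + 6^k) − 12·(2^{k−1} + 6^{k−1}) = (8·2 − 12)2^{k−1} + (8·6 − 12)6^{k−1} = 4·2^{k−1} + 36·6^{k−1} = 2^{k+1} + 6^{k+1}.
By strong induction, s(n) = 2^n + 6^n for all n ≥ 1.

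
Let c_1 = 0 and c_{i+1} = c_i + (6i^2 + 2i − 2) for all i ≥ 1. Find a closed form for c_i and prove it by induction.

Claim: c_i = 2i^3 − 2i^2 − 2i + 2.

Base case: c_1 = 0, and 2·1^3 − 2·1^2 − 2·1 + 2 = 0.
Assume c_m = 2m^3 − 2m^2 − 2m + 2.
Then c_{m+1} = c_m + (6m^2 + 2m − 2) = (2m^3 − 2m^2 − 2m + 2) + (6m^2 + 2m − 2) = 2m^3 + 4m^2,
and 2·(m+1)^3 − 2·(m+1)^2 − 2·(m+1) + 2 = 2m^3 + 4m^2.
Hence c_i = 2i^3 − 2i^2 − 2i + 2 for every i ≥ 1, by induction.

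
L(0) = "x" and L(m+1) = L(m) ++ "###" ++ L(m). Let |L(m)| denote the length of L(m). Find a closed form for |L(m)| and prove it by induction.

Claim: |L(m)| = 2^{m+2} − 3.

Base case: |L(0)| = 1, and 2^{0+2} − 3 = 1.
Assume |L(k)| = 2^{k+2} − 3.
Then |L(k+1)| = |L(k)| + 3 + |L(k)| = 2|L(k)| + 3 = 2(2^{k+2} − 3) + 3 = 2^{k+3} − 6 + 3 = 2^{k+3} − 3.
So the formula holds for k+1, and by induction |L(m)| = 2^{m+2} − 3 for all m ≥ 0.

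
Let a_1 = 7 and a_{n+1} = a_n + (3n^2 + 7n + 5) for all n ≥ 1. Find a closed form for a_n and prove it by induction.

Claim: a_n = n^3 + 2n^2 + 2n + 2.

Base case: a_1 = 7, and 1^3 + 2·1^2 + 2·1 + 2 = 7.
Assume a_j = j^3 + 2j^2 + 2j + 2.
Then a_{j+1} = a_j + (3j^2 + 7j + 5) = (j^3 + 2j^2 + 2j + 2) + (3j^2 + 7j + 5) = j^3 + 5j^2 + 9j + 7,
and (j+1)^3 + 2·(j+1)^2 + 2·(j+1) + 2 = j^3 + 5j^2 + 9j + 7.
By induction, a_n = n^3 + 2n^2 + 2n + 2 for all n ≥ 1.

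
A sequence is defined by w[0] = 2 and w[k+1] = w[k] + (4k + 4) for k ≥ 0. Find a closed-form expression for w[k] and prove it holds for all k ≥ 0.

Claim: w[k] = 2k^2 + 2k + 2.

Base case: w[0] = 2, and 2·0^2 + 2·0 + 2 = 2.
Assume w[j] = 2j^2 + 2j + 2.
Then w[j+1] = w[j] + (4j + 4) = (2j^2 + 2j + 2) + (4j + 4) = 2j^2 + 6j + 6,
and 2·(j+1)^2 + 2·(j+1) + 2 = 2j^2 + 6j + 6.
This completes the inductive step, so w[k] = 2k^2 + 2k + 2 for all k ≥ 0.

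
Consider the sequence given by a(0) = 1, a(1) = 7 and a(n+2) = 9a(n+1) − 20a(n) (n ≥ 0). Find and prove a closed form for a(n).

Claim: a(n) = 3·5^n − 2·4^n.

Base cases: a(0) = 1 and 3·5^0 − 2·4^0 = 1; a(1) = 7 and 3·5^1 − 2·4^1 = 7.
Assume a(j) = 3·5^j − 2·4^j for all 0 ≤ j ≤ k, where k ≥ 1.
Then a(k+1) = 9a(k) − 20a(k−1) = 9·(3·5^k − 2·4^k) − 20·(3·5^{k−1} − 2·4^{k−1}) = 3·(9·5 − 20)5^{k−1} − 2·(9·4 − 20)4^{k−1} = 75·5^{k−1} − 32·4^{k−1} = 3·5^{k+1} − 2·4^{k+1}.
Hence a(n) = 3·5^n − 2·4^n for every n ≥ 0, by strong induction.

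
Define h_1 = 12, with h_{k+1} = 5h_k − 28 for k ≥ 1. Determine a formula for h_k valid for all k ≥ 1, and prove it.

Claim: h_k = 5^k + 7.

Base case: h_1 = 12, and 5^1 + 7 = 5 + 7 = 12.
Assume h_m = 5^m + 7 for some m ≥ 1.
Then h_{m+1} = 5h_m − 28 = 5·(5^m + 7) − 28 = 5^{m+1} + 35 − 28 = 5^{m+1} + 7.
By induction, h_k = 5^k + 7 for all k ≥ 1.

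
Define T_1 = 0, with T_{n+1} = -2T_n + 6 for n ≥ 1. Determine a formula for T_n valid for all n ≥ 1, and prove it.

Claim: T_n = (-2)^n + 2.

Base case: T_1 = 0, and (-2)^1 + 2 = -2 + 2 = 0.
Assume T_k = (-2)^k + 2 for some k ≥ 1.
Then T_{k+1} = -2T_k + 6 = -2·((-2)^k + 2) + 6 = -2·(-2)^k − 4 + 6 = (-2)^{k+1} + 2.
So the formula holds for k+1, and by induction T_n = (-2)^n + 2 for all n ≥ 1.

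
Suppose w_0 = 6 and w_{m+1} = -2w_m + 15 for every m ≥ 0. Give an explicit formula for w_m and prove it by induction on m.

Claim: w_m = (-2)^m + 5.

Base case: w_0 = 6, and (-2)^0 + 5 = 1 + 5 = 6.
Assume w_k = (-2)^k + 5 for some k ≥ 0.
Then w_{k+1} = -2w_k + 15 = -2·((-2)^k + 5) + 15 = -2·(-2)^k − 10 + 15 = (-2)^{k+1} + 5.
This completes the inductive step, so w_m = (-2)^m + 5 for all m ≥ 0.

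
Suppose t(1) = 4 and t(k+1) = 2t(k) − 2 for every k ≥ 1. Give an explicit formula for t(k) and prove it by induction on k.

Claim: t(k) = 2^k + 2.

Base case: t(1) = 4, and 2^1 + 2 = 2 + 2 = 4.
Assume t(r) = 2^r + 2 for some r ≥ 1.
Then t(r+1) = 2t(r) − 2 = 2·(2^r + 2) − 2 = 2^{r+1} + 4 − 2 = 2^{r+1} + 2.
This completes the inductive step, so t(k) = 2^k + 2 for all k ≥ 1.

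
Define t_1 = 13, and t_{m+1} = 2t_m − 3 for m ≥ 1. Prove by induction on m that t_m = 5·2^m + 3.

Base case: t_1 = 13, and 5·2^1 + 3 = 10 + 3 = 13.
Assume t_k = 5·2^k + 3 for some k ≥ 1.
Then t_{k+1} = 2t_k − 3 = 2·(5·2^k + 3) − 3 = 10·2^k + 6 − 3 = 5·2^{k+1} + 3.
Hence t_m = 5·2^m + 3 for every m ≥ 1, by induction.

t_m = 5·2^m + 3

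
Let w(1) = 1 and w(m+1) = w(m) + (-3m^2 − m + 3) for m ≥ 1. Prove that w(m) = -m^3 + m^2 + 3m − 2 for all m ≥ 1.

Base case: w(1) = 1, and -1^3 + 1^2 + 3·1 − 2 = 1.
Assume w(k) = -k^3 + k^2 + 3k − 2.
Then w(k+1) = w(k) + (-3k^2 − k + 3) = (-k^3 + k^2 + 3k − 2) + (-3k^2 − k + 3) = -k^3 − 2k^2 + 2k + 1,
and -(k+1)^3 + (k+1)^2 + 3·(k+1) − 2 = -k^3 − 2k^2 + 2k + 1.
Hence w(m) = -m^3 + m^2 + 3m − 2 for every m ≥ 1, by induction.

w(m) = -m^3 + m^2 + 3m − 2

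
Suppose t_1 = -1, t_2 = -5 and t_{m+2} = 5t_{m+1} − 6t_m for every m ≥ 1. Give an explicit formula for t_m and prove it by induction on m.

Claim: t_m = -3^m + 2^m.

Base cases: t_1 = -1 and -3^1 + 2^1 = -1; t_2 = -5 and -3^2 + 2^2 = -5.
Assume t_i = -3^i + 2^i for all 1 ≤ i ≤ j, where j ≥ 2.
Then t_{j+1} = 5t_j − 6t_{j−1} = 5·(-3^j + 2^j) − 6·(-3^{j−1} + 2^{j−1}) = -(5·3 − 6)3^{j−1} + (5·2 − 6)2^{j−1} = -9·3^{j−1} + 4·2^{j−1} = -3^{j+1} + 2^{j+1}.
This completes the inductive step, so t_m = -3^m + 2^m for all m ≥ 1.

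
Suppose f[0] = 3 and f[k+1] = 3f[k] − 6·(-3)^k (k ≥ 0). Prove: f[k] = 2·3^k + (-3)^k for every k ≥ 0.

Base case: f[0] = 3, and 2·3^0 + (-3)^0 = 2 + 1 = 3.
Assume f[r] = 2·3^r + (-3)^r for some r ≥ 0.
Then f[r+1] = 3f[r] − 6·(-3)^r = 3·(2·3^r + (-3)^r) − 6·(-3)^r = 2·3^{r+1} + 3·(-3)^r − 6·(-3)^r = 2·3^{r+1} − 3·(-3)^r = 2·3^{r+1} + (-3)^{r+1}.
So the formula holds for r+1, and by induction f[k] = 2·3^k + (-3)^k for all k ≥ 0.

f[k] = 2·3^k + (-3)^k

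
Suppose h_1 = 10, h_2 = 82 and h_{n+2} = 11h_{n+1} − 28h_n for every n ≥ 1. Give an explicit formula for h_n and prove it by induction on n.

Claim: h_n = -4^n + 2·7^n.

Base cases: h_1 = 10 and -4^1 + 2·7^1 = 10; h_2 = 82 and -4^2 + 2·7^2 = 82.
Assume h_j = -4^j + 2·7^j for all 1 ≤ j ≤ k, where k ≥ 2.
Then h_{k+1} = 11h_k − 28h_{k−1} = 11·(-4^k + 2·7^k) − 28·(-4^{k−1} + 2·7^{k−1}) = -(11·4 − 28)4^{k−1} + 2·(11·7 − 28)7^{k−1} = -16·4^{k−1} + 98·7^{k−1} = -4^{k+1} + 2·7^{k+1}.
By strong induction, h_n = -4^n + 2·7^n for all n ≥ 1.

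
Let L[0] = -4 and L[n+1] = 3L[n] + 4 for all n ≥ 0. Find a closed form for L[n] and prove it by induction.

Claim: L[n] = -2·3^n − 2.

Base case: L[0] = -4, and -2·3^0 − 2 = -2 − 2 = -4.
Assume L[k] = -2·3^k − 2 for some k ≥ 0.
Then L[k+1] = 3L[k] + 4 = 3·(-2·3^k − 2) + 4 = -6·3^k − 6 + 4 = -2·3^{k+1} − 2.
This completes the inductive step, so L[n] = -2·3^n − 2 for all n ≥ 0.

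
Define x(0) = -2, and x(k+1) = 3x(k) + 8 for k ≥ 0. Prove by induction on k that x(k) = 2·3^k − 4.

Base case: x(0) = -2, and 2·3^0 − 4 = 2 − 4 = -2.
Assume x(r) = 2·3^r − 4 for some r ≥ 0.
Then x(r+1) = 3x(r) + 8 = 3·(2·3^r − 4) + 8 = 6·3^r − 12 + 8 = 2·3^{r+1} − 4.
By induction, x(k) = 2·3^k − 4 for all k ≥ 0.

x(k) = 2·3^k − 4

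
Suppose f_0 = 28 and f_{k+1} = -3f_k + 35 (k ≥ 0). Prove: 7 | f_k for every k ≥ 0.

Base case: f_0 = 28 = 7·4, so 7 | f_0.
Assume 7 | f_j, so f_j = 7t for some integer t.
Then f_{j+1} = -3f_j + 35 = -3·(7t) + 35 = 7(-3t + 5), so 7 | f_{j+1}.
Hence 7 | f_k for every k ≥ 0, by induction.

7 | f_k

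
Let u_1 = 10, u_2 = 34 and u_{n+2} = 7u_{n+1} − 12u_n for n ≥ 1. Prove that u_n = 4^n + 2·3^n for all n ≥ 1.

Base cases: u_1 = 10 and 4^1 + 2·3^1 = 10; u_2 = 34 and 4^2 + 2·3^2 = 34.
Assume u_i = 4^i + 2·3^i for all 1 ≤ i ≤ j, where j ≥ 2.
Then u_{j+1} = 7u_j − 12u_{j−1} = 7·(4^j + 2·3^j) − 12·(4^{j−1} + 2·3^{j−1}) = (7·4 − 12)4^{j−1} + 2·(7·3 − 12)3^{j−1} = 16·4^{j−1} + 18·3^{j−1} = 4^{j+1} + 2·3^{j+1}.
By strong induction, u_n = 4^n + 2·3^n for all n ≥ 1.

u_n = 4^n + 2·3^n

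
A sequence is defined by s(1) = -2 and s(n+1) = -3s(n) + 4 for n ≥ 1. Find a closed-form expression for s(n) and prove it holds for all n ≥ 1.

Claim: s(n) = (-3)^n + 1.

Base case: s(1) = -2, and (-3)^1 + 1 = -3 + 1 = -2.
Assume s(j) = (-3)^j + 1 for some j ≥ 1.
Then s(j+1) = -3s(j) + 4 = -3·((-3)^j + 1) + 4 = -3·(-3)^j − 3 + 4 = (-3)^{j+1} + 1.
By induction, s(n) = (-3)^n + 1 for all n ≥ 1.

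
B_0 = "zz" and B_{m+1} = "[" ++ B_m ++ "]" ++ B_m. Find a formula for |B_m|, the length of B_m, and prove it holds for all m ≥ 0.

Claim: |B_m| = 2^{m+2} − 2.

Base case: |B_0| = 2, and 2^{0+2} − 2 = 2.
Assume |B_r| = 2^{r+2} − 2.
Then |B_{r+1}| = 1 + |B_r| + 1 + |B_r| = 2|B_r| + 2 = 2(2^{r+2} − 2) + 2 = 2^{r+3} − 4 + 2 = 2^{r+3} − 2.
This completes the inductive step, so |B_m| = 2^{m+2} − 2 for all m ≥ 0.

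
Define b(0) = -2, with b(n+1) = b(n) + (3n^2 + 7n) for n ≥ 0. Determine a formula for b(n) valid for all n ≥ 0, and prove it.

Claim: b(n) = n^3 + 2n^2 − 3n − 2.

Base case: b(0) = -2, and 0^3 + 2·0^2 − 3·0 − 2 = -2.
Assume b(r) = r^3 + 2r^2 − 3r − 2.
Then b(r+1) = b(r) + (3r^2 + 7r) = (r^3 + 2r^2 − 3r − 2) + (3r^2 + 7r) = r^3 + 5r^2 + 4r − 2,
and (r+1)^3 + 2·(r+1)^2 − 3·(r+1) − 2 = r^3 + 5r^2 + 4r − 2.
This completes the inductive step, so b(n) = n^3 + 2n^2 − 3n − 2 for all n ≥ 0.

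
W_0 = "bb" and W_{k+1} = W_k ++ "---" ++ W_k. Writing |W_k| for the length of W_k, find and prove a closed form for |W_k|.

Claim: |W_k| = 5·2^k − 3.

Base case: |W_0| = 2, and 5·2^0 − 3 = 2.
Assume |W_m| = 5·2^m − 3.
Then |W_{m+1}| = |W_m| + 3 + |W_m| = 2|W_m| + 3 = 2(5·2^m − 3) + 3 = 5·2^{m+1} − 6 + 3 = 5·2^{m+1} − 3.
This completes the inductive step, so |W_k| = 5·2^k − 3 for all k ≥ 0.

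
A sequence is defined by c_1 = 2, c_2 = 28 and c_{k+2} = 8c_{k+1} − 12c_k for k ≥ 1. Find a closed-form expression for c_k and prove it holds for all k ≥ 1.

Claim: c_k = 6^k − 2·2^k.

Base cases: c_1 = 2 and 6^1 − 2·2^1 = 2; c_2 = 28 and 6^2 − 2·2^2 = 28.
Assume c_i = 6^i − 2·2^i for all 1 ≤ i ≤ j, where j ≥ 2.
Then c_{j+1} = 8c_j − 12c_{j−1} = 8·(6^j − 2·2^j) − 12·(6^{j−1} − 2·2^{j−1}) = (8·6 − 12)6^{j−1} − 2·(8·2 − 12)2^{j−1} = 36·6^{j−1} − 8·2^{j−1} = 6^{j+1} − 2·2^{j+1}.
This completes the inductive step, so c_k = 6^k − 2·2^k for all k ≥ 1.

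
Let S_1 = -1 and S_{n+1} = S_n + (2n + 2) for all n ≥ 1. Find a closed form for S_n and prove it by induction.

Claim: S_n = n^2 + n − 3.

Base case: S_1 = -1, and 1^2 + 1 − 3 = -1.
Assume S_k = k^2 + k − 3.
Then S_{k+1} = S_k + (2k + 2) = (k^2 + k − 3) + (2k + 2) = k^2 + 3k − 1,
and (k+1)^2 + (k+1) − 3 = k^2 + 3k − 1.
This completes the inductive step, so S_n = n^2 + n − 3 for all n ≥ 1.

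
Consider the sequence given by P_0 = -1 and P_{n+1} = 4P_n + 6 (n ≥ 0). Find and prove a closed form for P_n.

Claim: P_n = 4^n − 2.

Base case: P_0 = -1, and 4^0 − 2 = 1 − 2 = -1.
Assume P_j = 4^j − 2 for some j ≥ 0.
Then P_{j+1} = 4P_j + 6 = 4·(4^j − 2) + 6 = 4^{j+1} − 8 + 6 = 4^{j+1} − 2.
So the formula holds for j+1, and by induction P_n = 4^n − 2 for all n ≥ 0.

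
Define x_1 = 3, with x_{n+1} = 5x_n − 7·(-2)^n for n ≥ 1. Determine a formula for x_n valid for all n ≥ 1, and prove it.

Claim: x_n = 5^n + (-2)^n.

Base case: x_1 = 3, and 5^1 + (-2)^1 = 5 − 2 = 3.
Assume x_k = 5^k + (-2)^k for some k ≥ 1.
Then x_{k+1} = 5x_k − 7·(-2)^k = 5·(5^k + (-2)^k) − 7·(-2)^k = 5^{k+1} + 5·(-2)^k − 7·(-2)^k = 5^{k+1} − 2·(-2)^k = 5^{k+1} + (-2)^{k+1}.
Hence x_n = 5^n + (-2)^n for every n ≥ 1, by induction.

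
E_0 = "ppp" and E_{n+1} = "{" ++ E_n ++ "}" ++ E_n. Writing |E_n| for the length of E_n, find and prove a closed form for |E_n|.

Claim: |E_n| = 5·2^n − 2.

Base case: |E_0| = 3, and 5·2^0 − 2 = 3.
Assume |E_j| = 5·2^j − 2.
Then |E_{j+1}| = 1 + |E_j| + 1 + |E_j| = 2|E_j| + 2 = 2(5·2^j − 2) + 2 = 5·2^{j+1} − 4 + 2 = 5·2^{j+1} − 2.
This completes the inductive step, so |E_n| = 5·2^n − 2 for all n ≥ 0.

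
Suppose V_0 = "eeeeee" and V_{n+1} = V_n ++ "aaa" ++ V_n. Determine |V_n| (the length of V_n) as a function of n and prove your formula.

Claim: |V_n| = 9·2^n − 3.

Base case: |V_0| = 6, and 9·2^0 − 3 = 6.
Assume |V_r| = 9·2^r − 3.
Then |V_{r+1}| = |V_r| + 3 + |V_r| = 2|V_r| + 3 = 2(9·2^r − 3) + 3 = 9·2^{r+1} − 6 + 3 = 9·2^{r+1} − 3.
This completes the inductive step, so |V_n| = 9·2^n − 3 for all n ≥ 0.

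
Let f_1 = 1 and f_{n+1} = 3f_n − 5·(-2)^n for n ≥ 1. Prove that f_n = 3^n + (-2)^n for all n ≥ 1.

Base case: f_1 = 1, and 3^1 + (-2)^1 = 3 − 2 = 1.
Assume f_k = 3^k + (-2)^k for some k ≥ 1.
Then f_{k+1} = 3f_k − 5·(-2)^k = 3·(3^k + (-2)^k) − 5·(-2)^k = 3^{k+1} + 3·(-2)^k − 5·(-2)^k = 3^{k+1} − 2·(-2)^k = 3^{k+1} + (-2)^{k+1}.
By induction, f_n = 3^n + (-2)^n for all n ≥ 1.

f_n = 3^n + (-2)^n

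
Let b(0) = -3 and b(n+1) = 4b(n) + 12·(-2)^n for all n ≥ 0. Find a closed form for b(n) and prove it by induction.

Claim: b(n) = -4^n − 2·(-2)^n.

Base case: b(0) = -3, and -4^0 − 2·(-2)^0 = -1 − 2 = -3.
Assume b(j) = -4^j − 2·(-2)^j for some j ≥ 0.
Then b(j+1) = 4b(j) + 12·(-2)^j = 4·(-4^j − 2·(-2)^j) + 12·(-2)^j = -4^{j+1} − 8·(-2)^j + 12·(-2)^j = -4^{j+1} + 4·(-2)^j = -4^{j+1} − 2·(-2)^{j+1}.
This completes the inductive step, so b(n) = -4^n − 2·(-2)^n for all n ≥ 0.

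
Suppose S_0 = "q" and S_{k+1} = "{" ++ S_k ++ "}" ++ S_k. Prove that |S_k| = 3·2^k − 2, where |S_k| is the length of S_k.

Base case: |S_0| = 1, and 3·2^0 − 2 = 1.
Assume |S_m| = 3·2^m − 2.
Then |S_{m+1}| = 1 + |S_m| + 1 + |S_m| = 2|S_m| + 2 = 2(3·2^m − 2) + 2 = 3·2^{m+1} − 4 + 2 = 3·2^{m+1} − 2.
By induction, |S_k| = 3·2^k − 2 for all k ≥ 0.

|S_k| = 3·2^k − 2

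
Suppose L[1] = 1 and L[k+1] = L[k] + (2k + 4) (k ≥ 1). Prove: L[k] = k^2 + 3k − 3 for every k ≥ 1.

Base case: L[1] = 1, and 1^2 + 3·1 − 3 = 1.
Assume L[j] = j^2 + 3j − 3.
Then L[j+1] = L[j] + (2j + 4) = (j^2 + 3j − 3) + (2j + 4) = j^2 + 5j + 1,
and (j+1)^2 + 3·(j+1) − 3 = j^2 + 5j + 1.
By induction, L[k] = k^2 + 3k − 3 for all k ≥ 1.

L[k] = k^2 + 3k − 3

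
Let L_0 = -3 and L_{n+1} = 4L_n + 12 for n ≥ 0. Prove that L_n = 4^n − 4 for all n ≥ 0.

Base case: L_0 = -3, and 4^0 − 4 = 1 − 4 = -3.
Assume L_m = 4^m − 4 for some m ≥ 0.
Then L_{m+1} = 4L_m + 12 = 4·(4^m − 4) + 12 = 4^{m+1} − 16 + 12 = 4^{m+1} − 4.
Hence L_n = 4^n − 4 for every n ≥ 0, by induction.

L_n = 4^n − 4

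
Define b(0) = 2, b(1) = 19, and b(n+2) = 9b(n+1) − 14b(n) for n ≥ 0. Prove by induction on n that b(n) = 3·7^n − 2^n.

Base cases: b(0) = 2 and 3·7^0 − 2^0 = 2; b(1) = 19 and 3·7^1 − 2^1 = 19.
Assume b(j) = 3·7^j − 2^j for all 0 ≤ j ≤ r, where r ≥ 1.
Then b(r+1) = 9b(r) − 14b(r−1) = 9·(3·7^r − 2^r) − 14·(3·7^{r−1} − 2^{r−1}) = 3·(9·7 − 14)7^{r−1} − (9·2 − 14)2^{r−1} = 147·7^{r−1} − 4·2^{r−1} = 3·7^{r+1} − 2^{r+1}.
Hence b(n) = 3·7^n − 2^n for every n ≥ 0, by strong induction.

b(n) = 3·7^n − 2^n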